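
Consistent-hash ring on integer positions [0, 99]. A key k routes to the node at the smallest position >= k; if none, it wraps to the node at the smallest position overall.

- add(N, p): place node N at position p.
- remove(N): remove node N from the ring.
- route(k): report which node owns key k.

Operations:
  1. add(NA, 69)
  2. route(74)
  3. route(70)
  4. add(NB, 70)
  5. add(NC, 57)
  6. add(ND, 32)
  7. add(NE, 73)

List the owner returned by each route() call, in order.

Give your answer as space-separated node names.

Answer: NA NA

Derivation:
Op 1: add NA@69 -> ring=[69:NA]
Op 2: route key 74: none >= 74, wrap to smallest pos 69 -> NA
Op 3: route key 70: none >= 70, wrap to smallest pos 69 -> NA
Op 4: add NB@70 -> ring=[69:NA,70:NB]
Op 5: add NC@57 -> ring=[57:NC,69:NA,70:NB]
Op 6: add ND@32 -> ring=[32:ND,57:NC,69:NA,70:NB]
Op 7: add NE@73 -> ring=[32:ND,57:NC,69:NA,70:NB,73:NE]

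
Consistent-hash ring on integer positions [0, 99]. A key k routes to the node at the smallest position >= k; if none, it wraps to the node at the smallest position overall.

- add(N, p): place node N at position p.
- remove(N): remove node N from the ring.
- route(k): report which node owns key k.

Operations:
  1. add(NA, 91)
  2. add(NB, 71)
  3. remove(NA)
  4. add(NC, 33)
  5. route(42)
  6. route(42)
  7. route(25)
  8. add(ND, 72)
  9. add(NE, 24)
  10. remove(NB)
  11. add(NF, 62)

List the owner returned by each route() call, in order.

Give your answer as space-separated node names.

Answer: NB NB NC

Derivation:
Op 1: add NA@91 -> ring=[91:NA]
Op 2: add NB@71 -> ring=[71:NB,91:NA]
Op 3: remove NA -> ring=[71:NB]
Op 4: add NC@33 -> ring=[33:NC,71:NB]
Op 5: route key 42: smallest pos >= 42 is 71 -> NB
Op 6: route key 42: smallest pos >= 42 is 71 -> NB
Op 7: route key 25: smallest pos >= 25 is 33 -> NC
Op 8: add ND@72 -> ring=[33:NC,71:NB,72:ND]
Op 9: add NE@24 -> ring=[24:NE,33:NC,71:NB,72:ND]
Op 10: remove NB -> ring=[24:NE,33:NC,72:ND]
Op 11: add NF@62 -> ring=[24:NE,33:NC,62:NF,72:ND]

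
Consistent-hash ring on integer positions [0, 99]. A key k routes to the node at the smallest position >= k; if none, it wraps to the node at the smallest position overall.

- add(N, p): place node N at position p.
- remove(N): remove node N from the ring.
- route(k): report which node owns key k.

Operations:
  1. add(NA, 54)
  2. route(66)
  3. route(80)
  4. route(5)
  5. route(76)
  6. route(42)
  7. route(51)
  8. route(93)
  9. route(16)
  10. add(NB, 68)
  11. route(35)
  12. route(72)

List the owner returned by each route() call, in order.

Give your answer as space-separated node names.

Op 1: add NA@54 -> ring=[54:NA]
Op 2: route key 66: none >= 66, wrap to smallest pos 54 -> NA
Op 3: route key 80: none >= 80, wrap to smallest pos 54 -> NA
Op 4: route key 5: smallest pos >= 5 is 54 -> NA
Op 5: route key 76: none >= 76, wrap to smallest pos 54 -> NA
Op 6: route key 42: smallest pos >= 42 is 54 -> NA
Op 7: route key 51: smallest pos >= 51 is 54 -> NA
Op 8: route key 93: none >= 93, wrap to smallest pos 54 -> NA
Op 9: route key 16: smallest pos >= 16 is 54 -> NA
Op 10: add NB@68 -> ring=[54:NA,68:NB]
Op 11: route key 35: smallest pos >= 35 is 54 -> NA
Op 12: route key 72: none >= 72, wrap to smallest pos 54 -> NA

Answer: NA NA NA NA NA NA NA NA NA NA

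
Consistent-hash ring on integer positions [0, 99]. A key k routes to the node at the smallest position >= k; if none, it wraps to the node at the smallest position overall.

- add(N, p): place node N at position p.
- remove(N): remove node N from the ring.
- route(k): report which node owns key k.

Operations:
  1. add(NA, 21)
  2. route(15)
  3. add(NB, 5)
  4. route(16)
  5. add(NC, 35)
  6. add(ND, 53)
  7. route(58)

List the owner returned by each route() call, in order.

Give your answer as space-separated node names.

Answer: NA NA NB

Derivation:
Op 1: add NA@21 -> ring=[21:NA]
Op 2: route key 15: smallest pos >= 15 is 21 -> NA
Op 3: add NB@5 -> ring=[5:NB,21:NA]
Op 4: route key 16: smallest pos >= 16 is 21 -> NA
Op 5: add NC@35 -> ring=[5:NB,21:NA,35:NC]
Op 6: add ND@53 -> ring=[5:NB,21:NA,35:NC,53:ND]
Op 7: route key 58: none >= 58, wrap to smallest pos 5 -> NB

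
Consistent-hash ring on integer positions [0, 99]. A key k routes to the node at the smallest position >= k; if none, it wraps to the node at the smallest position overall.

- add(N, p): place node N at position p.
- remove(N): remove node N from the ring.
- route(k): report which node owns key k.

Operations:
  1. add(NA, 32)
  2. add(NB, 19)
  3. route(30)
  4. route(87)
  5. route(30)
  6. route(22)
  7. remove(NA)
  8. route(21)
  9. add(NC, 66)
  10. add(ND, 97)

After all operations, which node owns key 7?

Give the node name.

Op 1: add NA@32 -> ring=[32:NA]
Op 2: add NB@19 -> ring=[19:NB,32:NA]
Op 3: route key 30: smallest pos >= 30 is 32 -> NA
Op 4: route key 87: none >= 87, wrap to smallest pos 19 -> NB
Op 5: route key 30: smallest pos >= 30 is 32 -> NA
Op 6: route key 22: smallest pos >= 22 is 32 -> NA
Op 7: remove NA -> ring=[19:NB]
Op 8: route key 21: none >= 21, wrap to smallest pos 19 -> NB
Op 9: add NC@66 -> ring=[19:NB,66:NC]
Op 10: add ND@97 -> ring=[19:NB,66:NC,97:ND]
Final route key 7: smallest pos >= 7 is 19 -> NB

Answer: NB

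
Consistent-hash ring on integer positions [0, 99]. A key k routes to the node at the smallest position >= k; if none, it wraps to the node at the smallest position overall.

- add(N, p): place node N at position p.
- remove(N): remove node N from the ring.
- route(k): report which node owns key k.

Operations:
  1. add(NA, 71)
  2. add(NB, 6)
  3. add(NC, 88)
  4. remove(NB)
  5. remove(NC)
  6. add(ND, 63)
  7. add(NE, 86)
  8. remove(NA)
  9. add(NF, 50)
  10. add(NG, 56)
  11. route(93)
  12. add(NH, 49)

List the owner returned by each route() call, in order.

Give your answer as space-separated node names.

Op 1: add NA@71 -> ring=[71:NA]
Op 2: add NB@6 -> ring=[6:NB,71:NA]
Op 3: add NC@88 -> ring=[6:NB,71:NA,88:NC]
Op 4: remove NB -> ring=[71:NA,88:NC]
Op 5: remove NC -> ring=[71:NA]
Op 6: add ND@63 -> ring=[63:ND,71:NA]
Op 7: add NE@86 -> ring=[63:ND,71:NA,86:NE]
Op 8: remove NA -> ring=[63:ND,86:NE]
Op 9: add NF@50 -> ring=[50:NF,63:ND,86:NE]
Op 10: add NG@56 -> ring=[50:NF,56:NG,63:ND,86:NE]
Op 11: route key 93: none >= 93, wrap to smallest pos 50 -> NF
Op 12: add NH@49 -> ring=[49:NH,50:NF,56:NG,63:ND,86:NE]

Answer: NF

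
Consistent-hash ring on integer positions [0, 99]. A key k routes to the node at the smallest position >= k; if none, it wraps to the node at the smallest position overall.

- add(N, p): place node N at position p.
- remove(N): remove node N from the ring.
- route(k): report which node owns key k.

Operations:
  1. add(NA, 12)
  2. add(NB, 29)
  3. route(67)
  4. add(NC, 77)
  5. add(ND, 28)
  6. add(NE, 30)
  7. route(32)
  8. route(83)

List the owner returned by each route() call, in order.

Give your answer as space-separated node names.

Op 1: add NA@12 -> ring=[12:NA]
Op 2: add NB@29 -> ring=[12:NA,29:NB]
Op 3: route key 67: none >= 67, wrap to smallest pos 12 -> NA
Op 4: add NC@77 -> ring=[12:NA,29:NB,77:NC]
Op 5: add ND@28 -> ring=[12:NA,28:ND,29:NB,77:NC]
Op 6: add NE@30 -> ring=[12:NA,28:ND,29:NB,30:NE,77:NC]
Op 7: route key 32: smallest pos >= 32 is 77 -> NC
Op 8: route key 83: none >= 83, wrap to smallest pos 12 -> NA

Answer: NA NC NA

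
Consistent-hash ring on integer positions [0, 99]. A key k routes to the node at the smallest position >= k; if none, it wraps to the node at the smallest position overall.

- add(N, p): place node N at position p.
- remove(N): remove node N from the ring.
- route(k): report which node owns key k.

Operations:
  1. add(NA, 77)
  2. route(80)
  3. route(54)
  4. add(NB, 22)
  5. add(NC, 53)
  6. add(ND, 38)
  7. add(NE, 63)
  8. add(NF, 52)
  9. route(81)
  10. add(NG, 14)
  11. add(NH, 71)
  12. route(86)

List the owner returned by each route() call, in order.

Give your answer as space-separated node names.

Answer: NA NA NB NG

Derivation:
Op 1: add NA@77 -> ring=[77:NA]
Op 2: route key 80: none >= 80, wrap to smallest pos 77 -> NA
Op 3: route key 54: smallest pos >= 54 is 77 -> NA
Op 4: add NB@22 -> ring=[22:NB,77:NA]
Op 5: add NC@53 -> ring=[22:NB,53:NC,77:NA]
Op 6: add ND@38 -> ring=[22:NB,38:ND,53:NC,77:NA]
Op 7: add NE@63 -> ring=[22:NB,38:ND,53:NC,63:NE,77:NA]
Op 8: add NF@52 -> ring=[22:NB,38:ND,52:NF,53:NC,63:NE,77:NA]
Op 9: route key 81: none >= 81, wrap to smallest pos 22 -> NB
Op 10: add NG@14 -> ring=[14:NG,22:NB,38:ND,52:NF,53:NC,63:NE,77:NA]
Op 11: add NH@71 -> ring=[14:NG,22:NB,38:ND,52:NF,53:NC,63:NE,71:NH,77:NA]
Op 12: route key 86: none >= 86, wrap to smallest pos 14 -> NG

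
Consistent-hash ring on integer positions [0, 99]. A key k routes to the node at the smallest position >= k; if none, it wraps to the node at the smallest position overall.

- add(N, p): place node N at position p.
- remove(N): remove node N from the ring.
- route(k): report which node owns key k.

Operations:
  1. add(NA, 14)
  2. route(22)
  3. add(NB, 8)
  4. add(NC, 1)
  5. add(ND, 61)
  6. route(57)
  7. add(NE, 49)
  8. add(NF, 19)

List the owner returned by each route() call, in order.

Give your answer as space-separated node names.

Op 1: add NA@14 -> ring=[14:NA]
Op 2: route key 22: none >= 22, wrap to smallest pos 14 -> NA
Op 3: add NB@8 -> ring=[8:NB,14:NA]
Op 4: add NC@1 -> ring=[1:NC,8:NB,14:NA]
Op 5: add ND@61 -> ring=[1:NC,8:NB,14:NA,61:ND]
Op 6: route key 57: smallest pos >= 57 is 61 -> ND
Op 7: add NE@49 -> ring=[1:NC,8:NB,14:NA,49:NE,61:ND]
Op 8: add NF@19 -> ring=[1:NC,8:NB,14:NA,19:NF,49:NE,61:ND]

Answer: NA ND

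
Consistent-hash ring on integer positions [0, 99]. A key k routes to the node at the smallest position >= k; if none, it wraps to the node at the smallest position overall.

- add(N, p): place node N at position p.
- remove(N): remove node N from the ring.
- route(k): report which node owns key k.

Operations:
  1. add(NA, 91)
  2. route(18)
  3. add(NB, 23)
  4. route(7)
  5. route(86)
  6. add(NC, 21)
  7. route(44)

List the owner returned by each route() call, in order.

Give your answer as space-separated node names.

Answer: NA NB NA NA

Derivation:
Op 1: add NA@91 -> ring=[91:NA]
Op 2: route key 18: smallest pos >= 18 is 91 -> NA
Op 3: add NB@23 -> ring=[23:NB,91:NA]
Op 4: route key 7: smallest pos >= 7 is 23 -> NB
Op 5: route key 86: smallest pos >= 86 is 91 -> NA
Op 6: add NC@21 -> ring=[21:NC,23:NB,91:NA]
Op 7: route key 44: smallest pos >= 44 is 91 -> NA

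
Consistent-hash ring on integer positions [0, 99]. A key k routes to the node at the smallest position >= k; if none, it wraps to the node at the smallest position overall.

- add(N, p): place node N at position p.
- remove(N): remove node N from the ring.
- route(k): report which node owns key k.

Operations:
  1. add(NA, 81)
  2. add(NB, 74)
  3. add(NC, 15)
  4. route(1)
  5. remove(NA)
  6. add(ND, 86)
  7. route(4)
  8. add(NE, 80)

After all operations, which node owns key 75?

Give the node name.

Answer: NE

Derivation:
Op 1: add NA@81 -> ring=[81:NA]
Op 2: add NB@74 -> ring=[74:NB,81:NA]
Op 3: add NC@15 -> ring=[15:NC,74:NB,81:NA]
Op 4: route key 1: smallest pos >= 1 is 15 -> NC
Op 5: remove NA -> ring=[15:NC,74:NB]
Op 6: add ND@86 -> ring=[15:NC,74:NB,86:ND]
Op 7: route key 4: smallest pos >= 4 is 15 -> NC
Op 8: add NE@80 -> ring=[15:NC,74:NB,80:NE,86:ND]
Final route key 75: smallest pos >= 75 is 80 -> NE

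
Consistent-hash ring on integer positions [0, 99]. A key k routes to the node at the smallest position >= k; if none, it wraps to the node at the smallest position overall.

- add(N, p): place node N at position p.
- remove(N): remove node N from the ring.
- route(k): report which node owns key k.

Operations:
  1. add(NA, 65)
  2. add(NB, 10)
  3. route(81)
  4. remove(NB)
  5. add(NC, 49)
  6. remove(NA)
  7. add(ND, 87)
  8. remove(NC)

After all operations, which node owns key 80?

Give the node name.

Op 1: add NA@65 -> ring=[65:NA]
Op 2: add NB@10 -> ring=[10:NB,65:NA]
Op 3: route key 81: none >= 81, wrap to smallest pos 10 -> NB
Op 4: remove NB -> ring=[65:NA]
Op 5: add NC@49 -> ring=[49:NC,65:NA]
Op 6: remove NA -> ring=[49:NC]
Op 7: add ND@87 -> ring=[49:NC,87:ND]
Op 8: remove NC -> ring=[87:ND]
Final route key 80: smallest pos >= 80 is 87 -> ND

Answer: ND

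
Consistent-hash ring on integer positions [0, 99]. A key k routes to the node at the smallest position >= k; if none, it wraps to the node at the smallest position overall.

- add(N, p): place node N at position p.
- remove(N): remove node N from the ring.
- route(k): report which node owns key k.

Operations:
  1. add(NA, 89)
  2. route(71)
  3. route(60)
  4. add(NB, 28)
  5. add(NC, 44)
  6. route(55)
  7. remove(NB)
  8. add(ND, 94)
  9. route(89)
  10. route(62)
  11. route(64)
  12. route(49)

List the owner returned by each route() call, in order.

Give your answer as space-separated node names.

Op 1: add NA@89 -> ring=[89:NA]
Op 2: route key 71: smallest pos >= 71 is 89 -> NA
Op 3: route key 60: smallest pos >= 60 is 89 -> NA
Op 4: add NB@28 -> ring=[28:NB,89:NA]
Op 5: add NC@44 -> ring=[28:NB,44:NC,89:NA]
Op 6: route key 55: smallest pos >= 55 is 89 -> NA
Op 7: remove NB -> ring=[44:NC,89:NA]
Op 8: add ND@94 -> ring=[44:NC,89:NA,94:ND]
Op 9: route key 89: smallest pos >= 89 is 89 -> NA
Op 10: route key 62: smallest pos >= 62 is 89 -> NA
Op 11: route key 64: smallest pos >= 64 is 89 -> NA
Op 12: route key 49: smallest pos >= 49 is 89 -> NA

Answer: NA NA NA NA NA NA NA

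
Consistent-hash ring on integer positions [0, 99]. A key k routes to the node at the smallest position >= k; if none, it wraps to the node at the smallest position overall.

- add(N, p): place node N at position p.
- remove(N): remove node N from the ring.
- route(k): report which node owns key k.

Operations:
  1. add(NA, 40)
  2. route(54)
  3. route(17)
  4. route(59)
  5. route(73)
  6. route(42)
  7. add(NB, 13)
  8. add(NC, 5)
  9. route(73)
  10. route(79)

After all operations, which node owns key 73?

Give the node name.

Answer: NC

Derivation:
Op 1: add NA@40 -> ring=[40:NA]
Op 2: route key 54: none >= 54, wrap to smallest pos 40 -> NA
Op 3: route key 17: smallest pos >= 17 is 40 -> NA
Op 4: route key 59: none >= 59, wrap to smallest pos 40 -> NA
Op 5: route key 73: none >= 73, wrap to smallest pos 40 -> NA
Op 6: route key 42: none >= 42, wrap to smallest pos 40 -> NA
Op 7: add NB@13 -> ring=[13:NB,40:NA]
Op 8: add NC@5 -> ring=[5:NC,13:NB,40:NA]
Op 9: route key 73: none >= 73, wrap to smallest pos 5 -> NC
Op 10: route key 79: none >= 79, wrap to smallest pos 5 -> NC
Final route key 73: none >= 73, wrap to smallest pos 5 -> NC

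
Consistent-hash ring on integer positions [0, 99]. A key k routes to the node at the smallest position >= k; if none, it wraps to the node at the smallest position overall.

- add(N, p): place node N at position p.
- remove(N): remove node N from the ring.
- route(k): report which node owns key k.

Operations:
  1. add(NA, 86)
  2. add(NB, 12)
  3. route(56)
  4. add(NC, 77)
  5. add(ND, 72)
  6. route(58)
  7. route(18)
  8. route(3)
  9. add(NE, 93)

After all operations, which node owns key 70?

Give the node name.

Answer: ND

Derivation:
Op 1: add NA@86 -> ring=[86:NA]
Op 2: add NB@12 -> ring=[12:NB,86:NA]
Op 3: route key 56: smallest pos >= 56 is 86 -> NA
Op 4: add NC@77 -> ring=[12:NB,77:NC,86:NA]
Op 5: add ND@72 -> ring=[12:NB,72:ND,77:NC,86:NA]
Op 6: route key 58: smallest pos >= 58 is 72 -> ND
Op 7: route key 18: smallest pos >= 18 is 72 -> ND
Op 8: route key 3: smallest pos >= 3 is 12 -> NB
Op 9: add NE@93 -> ring=[12:NB,72:ND,77:NC,86:NA,93:NE]
Final route key 70: smallest pos >= 70 is 72 -> ND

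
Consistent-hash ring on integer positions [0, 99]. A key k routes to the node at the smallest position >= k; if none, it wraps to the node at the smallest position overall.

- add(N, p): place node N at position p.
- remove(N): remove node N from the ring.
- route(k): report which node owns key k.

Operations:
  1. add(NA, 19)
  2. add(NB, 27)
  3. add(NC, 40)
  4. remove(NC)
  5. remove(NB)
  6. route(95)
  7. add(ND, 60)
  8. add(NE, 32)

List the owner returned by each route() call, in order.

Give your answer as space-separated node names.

Answer: NA

Derivation:
Op 1: add NA@19 -> ring=[19:NA]
Op 2: add NB@27 -> ring=[19:NA,27:NB]
Op 3: add NC@40 -> ring=[19:NA,27:NB,40:NC]
Op 4: remove NC -> ring=[19:NA,27:NB]
Op 5: remove NB -> ring=[19:NA]
Op 6: route key 95: none >= 95, wrap to smallest pos 19 -> NA
Op 7: add ND@60 -> ring=[19:NA,60:ND]
Op 8: add NE@32 -> ring=[19:NA,32:NE,60:ND]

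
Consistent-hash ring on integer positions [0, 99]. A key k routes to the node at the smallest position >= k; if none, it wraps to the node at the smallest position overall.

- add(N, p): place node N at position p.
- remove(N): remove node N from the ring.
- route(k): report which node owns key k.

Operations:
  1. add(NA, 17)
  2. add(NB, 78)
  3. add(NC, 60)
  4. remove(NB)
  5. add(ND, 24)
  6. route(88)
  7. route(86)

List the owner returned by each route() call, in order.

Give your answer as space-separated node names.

Answer: NA NA

Derivation:
Op 1: add NA@17 -> ring=[17:NA]
Op 2: add NB@78 -> ring=[17:NA,78:NB]
Op 3: add NC@60 -> ring=[17:NA,60:NC,78:NB]
Op 4: remove NB -> ring=[17:NA,60:NC]
Op 5: add ND@24 -> ring=[17:NA,24:ND,60:NC]
Op 6: route key 88: none >= 88, wrap to smallest pos 17 -> NA
Op 7: route key 86: none >= 86, wrap to smallest pos 17 -> NA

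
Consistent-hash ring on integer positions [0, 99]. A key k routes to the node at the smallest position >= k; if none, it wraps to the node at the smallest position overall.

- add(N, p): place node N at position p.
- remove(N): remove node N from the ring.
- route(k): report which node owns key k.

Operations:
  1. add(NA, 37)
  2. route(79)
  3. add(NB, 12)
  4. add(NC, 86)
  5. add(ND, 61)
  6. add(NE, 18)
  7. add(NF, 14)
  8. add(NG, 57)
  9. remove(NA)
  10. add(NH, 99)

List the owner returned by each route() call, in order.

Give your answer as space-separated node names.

Answer: NA

Derivation:
Op 1: add NA@37 -> ring=[37:NA]
Op 2: route key 79: none >= 79, wrap to smallest pos 37 -> NA
Op 3: add NB@12 -> ring=[12:NB,37:NA]
Op 4: add NC@86 -> ring=[12:NB,37:NA,86:NC]
Op 5: add ND@61 -> ring=[12:NB,37:NA,61:ND,86:NC]
Op 6: add NE@18 -> ring=[12:NB,18:NE,37:NA,61:ND,86:NC]
Op 7: add NF@14 -> ring=[12:NB,14:NF,18:NE,37:NA,61:ND,86:NC]
Op 8: add NG@57 -> ring=[12:NB,14:NF,18:NE,37:NA,57:NG,61:ND,86:NC]
Op 9: remove NA -> ring=[12:NB,14:NF,18:NE,57:NG,61:ND,86:NC]
Op 10: add NH@99 -> ring=[12:NB,14:NF,18:NE,57:NG,61:ND,86:NC,99:NH]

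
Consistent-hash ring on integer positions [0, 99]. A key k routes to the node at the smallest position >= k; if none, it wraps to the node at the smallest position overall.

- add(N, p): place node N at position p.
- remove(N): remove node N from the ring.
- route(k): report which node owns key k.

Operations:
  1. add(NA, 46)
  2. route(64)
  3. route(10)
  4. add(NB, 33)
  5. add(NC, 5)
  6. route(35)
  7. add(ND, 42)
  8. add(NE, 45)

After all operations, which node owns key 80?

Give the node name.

Answer: NC

Derivation:
Op 1: add NA@46 -> ring=[46:NA]
Op 2: route key 64: none >= 64, wrap to smallest pos 46 -> NA
Op 3: route key 10: smallest pos >= 10 is 46 -> NA
Op 4: add NB@33 -> ring=[33:NB,46:NA]
Op 5: add NC@5 -> ring=[5:NC,33:NB,46:NA]
Op 6: route key 35: smallest pos >= 35 is 46 -> NA
Op 7: add ND@42 -> ring=[5:NC,33:NB,42:ND,46:NA]
Op 8: add NE@45 -> ring=[5:NC,33:NB,42:ND,45:NE,46:NA]
Final route key 80: none >= 80, wrap to smallest pos 5 -> NC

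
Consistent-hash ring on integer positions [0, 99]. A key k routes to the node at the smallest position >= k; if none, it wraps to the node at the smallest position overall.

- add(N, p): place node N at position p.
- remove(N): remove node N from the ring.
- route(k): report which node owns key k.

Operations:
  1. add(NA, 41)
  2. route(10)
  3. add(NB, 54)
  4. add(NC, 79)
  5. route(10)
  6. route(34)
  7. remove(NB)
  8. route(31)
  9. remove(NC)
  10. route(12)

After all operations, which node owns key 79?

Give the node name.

Op 1: add NA@41 -> ring=[41:NA]
Op 2: route key 10: smallest pos >= 10 is 41 -> NA
Op 3: add NB@54 -> ring=[41:NA,54:NB]
Op 4: add NC@79 -> ring=[41:NA,54:NB,79:NC]
Op 5: route key 10: smallest pos >= 10 is 41 -> NA
Op 6: route key 34: smallest pos >= 34 is 41 -> NA
Op 7: remove NB -> ring=[41:NA,79:NC]
Op 8: route key 31: smallest pos >= 31 is 41 -> NA
Op 9: remove NC -> ring=[41:NA]
Op 10: route key 12: smallest pos >= 12 is 41 -> NA
Final route key 79: none >= 79, wrap to smallest pos 41 -> NA

Answer: NA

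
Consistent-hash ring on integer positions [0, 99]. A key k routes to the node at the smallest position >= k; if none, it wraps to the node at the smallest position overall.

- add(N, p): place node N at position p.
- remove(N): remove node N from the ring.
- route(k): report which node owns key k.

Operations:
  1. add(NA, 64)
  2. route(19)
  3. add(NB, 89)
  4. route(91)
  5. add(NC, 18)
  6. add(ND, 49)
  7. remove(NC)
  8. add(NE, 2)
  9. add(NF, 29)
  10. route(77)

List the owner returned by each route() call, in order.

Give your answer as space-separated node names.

Answer: NA NA NB

Derivation:
Op 1: add NA@64 -> ring=[64:NA]
Op 2: route key 19: smallest pos >= 19 is 64 -> NA
Op 3: add NB@89 -> ring=[64:NA,89:NB]
Op 4: route key 91: none >= 91, wrap to smallest pos 64 -> NA
Op 5: add NC@18 -> ring=[18:NC,64:NA,89:NB]
Op 6: add ND@49 -> ring=[18:NC,49:ND,64:NA,89:NB]
Op 7: remove NC -> ring=[49:ND,64:NA,89:NB]
Op 8: add NE@2 -> ring=[2:NE,49:ND,64:NA,89:NB]
Op 9: add NF@29 -> ring=[2:NE,29:NF,49:ND,64:NA,89:NB]
Op 10: route key 77: smallest pos >= 77 is 89 -> NB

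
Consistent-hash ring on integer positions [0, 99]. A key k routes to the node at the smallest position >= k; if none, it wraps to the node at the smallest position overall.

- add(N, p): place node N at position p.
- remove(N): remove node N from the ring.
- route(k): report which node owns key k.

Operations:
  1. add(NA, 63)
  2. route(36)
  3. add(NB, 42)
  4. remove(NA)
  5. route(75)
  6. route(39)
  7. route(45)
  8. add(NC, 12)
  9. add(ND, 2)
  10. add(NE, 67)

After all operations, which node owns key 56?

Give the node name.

Answer: NE

Derivation:
Op 1: add NA@63 -> ring=[63:NA]
Op 2: route key 36: smallest pos >= 36 is 63 -> NA
Op 3: add NB@42 -> ring=[42:NB,63:NA]
Op 4: remove NA -> ring=[42:NB]
Op 5: route key 75: none >= 75, wrap to smallest pos 42 -> NB
Op 6: route key 39: smallest pos >= 39 is 42 -> NB
Op 7: route key 45: none >= 45, wrap to smallest pos 42 -> NB
Op 8: add NC@12 -> ring=[12:NC,42:NB]
Op 9: add ND@2 -> ring=[2:ND,12:NC,42:NB]
Op 10: add NE@67 -> ring=[2:ND,12:NC,42:NB,67:NE]
Final route key 56: smallest pos >= 56 is 67 -> NE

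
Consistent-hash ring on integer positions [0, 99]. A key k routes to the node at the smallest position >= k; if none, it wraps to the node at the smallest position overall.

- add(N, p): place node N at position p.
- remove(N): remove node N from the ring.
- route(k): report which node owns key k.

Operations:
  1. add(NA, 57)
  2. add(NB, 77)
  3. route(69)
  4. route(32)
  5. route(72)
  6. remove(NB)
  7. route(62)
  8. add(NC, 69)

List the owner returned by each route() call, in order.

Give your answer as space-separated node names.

Answer: NB NA NB NA

Derivation:
Op 1: add NA@57 -> ring=[57:NA]
Op 2: add NB@77 -> ring=[57:NA,77:NB]
Op 3: route key 69: smallest pos >= 69 is 77 -> NB
Op 4: route key 32: smallest pos >= 32 is 57 -> NA
Op 5: route key 72: smallest pos >= 72 is 77 -> NB
Op 6: remove NB -> ring=[57:NA]
Op 7: route key 62: none >= 62, wrap to smallest pos 57 -> NA
Op 8: add NC@69 -> ring=[57:NA,69:NC]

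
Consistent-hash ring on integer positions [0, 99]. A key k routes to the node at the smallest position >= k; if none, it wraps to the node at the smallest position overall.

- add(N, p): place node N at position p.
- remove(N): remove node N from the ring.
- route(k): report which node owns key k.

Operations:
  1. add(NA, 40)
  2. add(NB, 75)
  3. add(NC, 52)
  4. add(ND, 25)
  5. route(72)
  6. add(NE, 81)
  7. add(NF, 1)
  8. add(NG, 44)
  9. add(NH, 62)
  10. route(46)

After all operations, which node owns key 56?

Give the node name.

Op 1: add NA@40 -> ring=[40:NA]
Op 2: add NB@75 -> ring=[40:NA,75:NB]
Op 3: add NC@52 -> ring=[40:NA,52:NC,75:NB]
Op 4: add ND@25 -> ring=[25:ND,40:NA,52:NC,75:NB]
Op 5: route key 72: smallest pos >= 72 is 75 -> NB
Op 6: add NE@81 -> ring=[25:ND,40:NA,52:NC,75:NB,81:NE]
Op 7: add NF@1 -> ring=[1:NF,25:ND,40:NA,52:NC,75:NB,81:NE]
Op 8: add NG@44 -> ring=[1:NF,25:ND,40:NA,44:NG,52:NC,75:NB,81:NE]
Op 9: add NH@62 -> ring=[1:NF,25:ND,40:NA,44:NG,52:NC,62:NH,75:NB,81:NE]
Op 10: route key 46: smallest pos >= 46 is 52 -> NC
Final route key 56: smallest pos >= 56 is 62 -> NH

Answer: NH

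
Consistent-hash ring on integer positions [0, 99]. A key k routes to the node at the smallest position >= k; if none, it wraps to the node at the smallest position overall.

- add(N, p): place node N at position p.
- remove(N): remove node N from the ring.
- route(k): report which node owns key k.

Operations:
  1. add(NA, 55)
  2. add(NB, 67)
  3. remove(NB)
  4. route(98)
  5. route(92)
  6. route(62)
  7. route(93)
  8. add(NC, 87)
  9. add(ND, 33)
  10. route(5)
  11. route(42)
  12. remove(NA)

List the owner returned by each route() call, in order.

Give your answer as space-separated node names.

Answer: NA NA NA NA ND NA

Derivation:
Op 1: add NA@55 -> ring=[55:NA]
Op 2: add NB@67 -> ring=[55:NA,67:NB]
Op 3: remove NB -> ring=[55:NA]
Op 4: route key 98: none >= 98, wrap to smallest pos 55 -> NA
Op 5: route key 92: none >= 92, wrap to smallest pos 55 -> NA
Op 6: route key 62: none >= 62, wrap to smallest pos 55 -> NA
Op 7: route key 93: none >= 93, wrap to smallest pos 55 -> NA
Op 8: add NC@87 -> ring=[55:NA,87:NC]
Op 9: add ND@33 -> ring=[33:ND,55:NA,87:NC]
Op 10: route key 5: smallest pos >= 5 is 33 -> ND
Op 11: route key 42: smallest pos >= 42 is 55 -> NA
Op 12: remove NA -> ring=[33:ND,87:NC]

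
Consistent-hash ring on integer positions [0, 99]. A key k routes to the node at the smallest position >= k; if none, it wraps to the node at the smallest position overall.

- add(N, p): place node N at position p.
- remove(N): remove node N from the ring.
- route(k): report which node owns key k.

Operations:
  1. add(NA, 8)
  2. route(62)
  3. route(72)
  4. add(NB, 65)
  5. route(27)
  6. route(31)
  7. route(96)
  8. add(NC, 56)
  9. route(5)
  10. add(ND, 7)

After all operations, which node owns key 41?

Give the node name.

Answer: NC

Derivation:
Op 1: add NA@8 -> ring=[8:NA]
Op 2: route key 62: none >= 62, wrap to smallest pos 8 -> NA
Op 3: route key 72: none >= 72, wrap to smallest pos 8 -> NA
Op 4: add NB@65 -> ring=[8:NA,65:NB]
Op 5: route key 27: smallest pos >= 27 is 65 -> NB
Op 6: route key 31: smallest pos >= 31 is 65 -> NB
Op 7: route key 96: none >= 96, wrap to smallest pos 8 -> NA
Op 8: add NC@56 -> ring=[8:NA,56:NC,65:NB]
Op 9: route key 5: smallest pos >= 5 is 8 -> NA
Op 10: add ND@7 -> ring=[7:ND,8:NA,56:NC,65:NB]
Final route key 41: smallest pos >= 41 is 56 -> NC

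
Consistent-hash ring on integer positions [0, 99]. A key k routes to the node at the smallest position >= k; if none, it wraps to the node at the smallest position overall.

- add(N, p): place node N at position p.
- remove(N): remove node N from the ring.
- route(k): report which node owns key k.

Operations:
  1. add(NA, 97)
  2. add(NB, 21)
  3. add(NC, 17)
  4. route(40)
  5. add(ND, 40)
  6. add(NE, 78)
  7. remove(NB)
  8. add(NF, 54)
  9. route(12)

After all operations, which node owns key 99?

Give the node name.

Op 1: add NA@97 -> ring=[97:NA]
Op 2: add NB@21 -> ring=[21:NB,97:NA]
Op 3: add NC@17 -> ring=[17:NC,21:NB,97:NA]
Op 4: route key 40: smallest pos >= 40 is 97 -> NA
Op 5: add ND@40 -> ring=[17:NC,21:NB,40:ND,97:NA]
Op 6: add NE@78 -> ring=[17:NC,21:NB,40:ND,78:NE,97:NA]
Op 7: remove NB -> ring=[17:NC,40:ND,78:NE,97:NA]
Op 8: add NF@54 -> ring=[17:NC,40:ND,54:NF,78:NE,97:NA]
Op 9: route key 12: smallest pos >= 12 is 17 -> NC
Final route key 99: none >= 99, wrap to smallest pos 17 -> NC

Answer: NC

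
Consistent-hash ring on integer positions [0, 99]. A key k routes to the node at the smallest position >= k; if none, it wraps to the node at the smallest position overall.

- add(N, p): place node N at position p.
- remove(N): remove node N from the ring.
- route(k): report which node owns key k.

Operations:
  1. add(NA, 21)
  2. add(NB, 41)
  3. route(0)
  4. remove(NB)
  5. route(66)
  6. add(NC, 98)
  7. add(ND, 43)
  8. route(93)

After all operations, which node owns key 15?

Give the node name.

Op 1: add NA@21 -> ring=[21:NA]
Op 2: add NB@41 -> ring=[21:NA,41:NB]
Op 3: route key 0: smallest pos >= 0 is 21 -> NA
Op 4: remove NB -> ring=[21:NA]
Op 5: route key 66: none >= 66, wrap to smallest pos 21 -> NA
Op 6: add NC@98 -> ring=[21:NA,98:NC]
Op 7: add ND@43 -> ring=[21:NA,43:ND,98:NC]
Op 8: route key 93: smallest pos >= 93 is 98 -> NC
Final route key 15: smallest pos >= 15 is 21 -> NA

Answer: NA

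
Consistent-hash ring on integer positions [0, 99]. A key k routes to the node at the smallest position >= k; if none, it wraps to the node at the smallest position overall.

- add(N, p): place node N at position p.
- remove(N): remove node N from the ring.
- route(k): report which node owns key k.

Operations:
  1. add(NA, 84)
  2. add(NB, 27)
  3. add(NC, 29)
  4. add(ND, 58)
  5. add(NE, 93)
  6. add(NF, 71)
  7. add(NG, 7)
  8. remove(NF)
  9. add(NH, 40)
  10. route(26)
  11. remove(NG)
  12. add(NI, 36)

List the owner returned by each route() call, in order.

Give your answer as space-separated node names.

Answer: NB

Derivation:
Op 1: add NA@84 -> ring=[84:NA]
Op 2: add NB@27 -> ring=[27:NB,84:NA]
Op 3: add NC@29 -> ring=[27:NB,29:NC,84:NA]
Op 4: add ND@58 -> ring=[27:NB,29:NC,58:ND,84:NA]
Op 5: add NE@93 -> ring=[27:NB,29:NC,58:ND,84:NA,93:NE]
Op 6: add NF@71 -> ring=[27:NB,29:NC,58:ND,71:NF,84:NA,93:NE]
Op 7: add NG@7 -> ring=[7:NG,27:NB,29:NC,58:ND,71:NF,84:NA,93:NE]
Op 8: remove NF -> ring=[7:NG,27:NB,29:NC,58:ND,84:NA,93:NE]
Op 9: add NH@40 -> ring=[7:NG,27:NB,29:NC,40:NH,58:ND,84:NA,93:NE]
Op 10: route key 26: smallest pos >= 26 is 27 -> NB
Op 11: remove NG -> ring=[27:NB,29:NC,40:NH,58:ND,84:NA,93:NE]
Op 12: add NI@36 -> ring=[27:NB,29:NC,36:NI,40:NH,58:ND,84:NA,93:NE]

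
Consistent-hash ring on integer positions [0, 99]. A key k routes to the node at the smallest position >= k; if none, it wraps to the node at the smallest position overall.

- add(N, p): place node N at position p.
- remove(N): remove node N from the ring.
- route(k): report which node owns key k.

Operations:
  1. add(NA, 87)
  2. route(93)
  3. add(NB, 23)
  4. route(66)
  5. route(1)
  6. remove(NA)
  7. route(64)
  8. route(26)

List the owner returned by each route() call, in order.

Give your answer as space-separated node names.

Answer: NA NA NB NB NB

Derivation:
Op 1: add NA@87 -> ring=[87:NA]
Op 2: route key 93: none >= 93, wrap to smallest pos 87 -> NA
Op 3: add NB@23 -> ring=[23:NB,87:NA]
Op 4: route key 66: smallest pos >= 66 is 87 -> NA
Op 5: route key 1: smallest pos >= 1 is 23 -> NB
Op 6: remove NA -> ring=[23:NB]
Op 7: route key 64: none >= 64, wrap to smallest pos 23 -> NB
Op 8: route key 26: none >= 26, wrap to smallest pos 23 -> NB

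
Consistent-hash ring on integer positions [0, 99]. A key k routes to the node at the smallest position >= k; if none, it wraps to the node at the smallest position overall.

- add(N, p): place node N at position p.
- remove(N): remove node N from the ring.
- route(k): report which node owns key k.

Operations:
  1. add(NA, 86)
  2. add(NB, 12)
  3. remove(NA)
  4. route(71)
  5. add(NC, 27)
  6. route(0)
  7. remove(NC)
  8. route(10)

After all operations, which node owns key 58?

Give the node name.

Op 1: add NA@86 -> ring=[86:NA]
Op 2: add NB@12 -> ring=[12:NB,86:NA]
Op 3: remove NA -> ring=[12:NB]
Op 4: route key 71: none >= 71, wrap to smallest pos 12 -> NB
Op 5: add NC@27 -> ring=[12:NB,27:NC]
Op 6: route key 0: smallest pos >= 0 is 12 -> NB
Op 7: remove NC -> ring=[12:NB]
Op 8: route key 10: smallest pos >= 10 is 12 -> NB
Final route key 58: none >= 58, wrap to smallest pos 12 -> NB

Answer: NB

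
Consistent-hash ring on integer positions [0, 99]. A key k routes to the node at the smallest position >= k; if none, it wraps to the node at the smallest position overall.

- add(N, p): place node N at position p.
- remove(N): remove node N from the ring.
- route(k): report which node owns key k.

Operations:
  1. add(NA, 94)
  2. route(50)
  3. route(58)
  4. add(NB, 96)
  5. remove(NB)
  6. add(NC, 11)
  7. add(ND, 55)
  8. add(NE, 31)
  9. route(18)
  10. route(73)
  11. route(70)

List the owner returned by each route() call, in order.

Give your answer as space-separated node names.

Op 1: add NA@94 -> ring=[94:NA]
Op 2: route key 50: smallest pos >= 50 is 94 -> NA
Op 3: route key 58: smallest pos >= 58 is 94 -> NA
Op 4: add NB@96 -> ring=[94:NA,96:NB]
Op 5: remove NB -> ring=[94:NA]
Op 6: add NC@11 -> ring=[11:NC,94:NA]
Op 7: add ND@55 -> ring=[11:NC,55:ND,94:NA]
Op 8: add NE@31 -> ring=[11:NC,31:NE,55:ND,94:NA]
Op 9: route key 18: smallest pos >= 18 is 31 -> NE
Op 10: route key 73: smallest pos >= 73 is 94 -> NA
Op 11: route key 70: smallest pos >= 70 is 94 -> NA

Answer: NA NA NE NA NA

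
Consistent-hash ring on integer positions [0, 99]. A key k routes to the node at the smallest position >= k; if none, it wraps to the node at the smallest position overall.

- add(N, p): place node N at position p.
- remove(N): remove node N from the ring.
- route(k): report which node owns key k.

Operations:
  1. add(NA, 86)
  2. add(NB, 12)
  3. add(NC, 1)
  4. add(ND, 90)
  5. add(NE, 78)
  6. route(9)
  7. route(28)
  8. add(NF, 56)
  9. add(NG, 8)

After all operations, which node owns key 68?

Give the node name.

Answer: NE

Derivation:
Op 1: add NA@86 -> ring=[86:NA]
Op 2: add NB@12 -> ring=[12:NB,86:NA]
Op 3: add NC@1 -> ring=[1:NC,12:NB,86:NA]
Op 4: add ND@90 -> ring=[1:NC,12:NB,86:NA,90:ND]
Op 5: add NE@78 -> ring=[1:NC,12:NB,78:NE,86:NA,90:ND]
Op 6: route key 9: smallest pos >= 9 is 12 -> NB
Op 7: route key 28: smallest pos >= 28 is 78 -> NE
Op 8: add NF@56 -> ring=[1:NC,12:NB,56:NF,78:NE,86:NA,90:ND]
Op 9: add NG@8 -> ring=[1:NC,8:NG,12:NB,56:NF,78:NE,86:NA,90:ND]
Final route key 68: smallest pos >= 68 is 78 -> NE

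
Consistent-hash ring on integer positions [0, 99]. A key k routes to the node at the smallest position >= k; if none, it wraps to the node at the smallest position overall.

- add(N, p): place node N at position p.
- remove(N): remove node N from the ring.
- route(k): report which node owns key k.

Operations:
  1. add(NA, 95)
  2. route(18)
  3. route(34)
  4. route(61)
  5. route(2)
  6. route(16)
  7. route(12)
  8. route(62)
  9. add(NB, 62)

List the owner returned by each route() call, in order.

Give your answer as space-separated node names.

Answer: NA NA NA NA NA NA NA

Derivation:
Op 1: add NA@95 -> ring=[95:NA]
Op 2: route key 18: smallest pos >= 18 is 95 -> NA
Op 3: route key 34: smallest pos >= 34 is 95 -> NA
Op 4: route key 61: smallest pos >= 61 is 95 -> NA
Op 5: route key 2: smallest pos >= 2 is 95 -> NA
Op 6: route key 16: smallest pos >= 16 is 95 -> NA
Op 7: route key 12: smallest pos >= 12 is 95 -> NA
Op 8: route key 62: smallest pos >= 62 is 95 -> NA
Op 9: add NB@62 -> ring=[62:NB,95:NA]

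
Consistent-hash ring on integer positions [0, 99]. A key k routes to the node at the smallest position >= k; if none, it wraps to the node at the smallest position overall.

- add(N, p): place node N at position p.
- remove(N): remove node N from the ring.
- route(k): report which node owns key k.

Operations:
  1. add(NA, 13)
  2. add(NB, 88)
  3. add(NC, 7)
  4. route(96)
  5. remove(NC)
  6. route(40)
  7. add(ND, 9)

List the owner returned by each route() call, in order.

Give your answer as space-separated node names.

Op 1: add NA@13 -> ring=[13:NA]
Op 2: add NB@88 -> ring=[13:NA,88:NB]
Op 3: add NC@7 -> ring=[7:NC,13:NA,88:NB]
Op 4: route key 96: none >= 96, wrap to smallest pos 7 -> NC
Op 5: remove NC -> ring=[13:NA,88:NB]
Op 6: route key 40: smallest pos >= 40 is 88 -> NB
Op 7: add ND@9 -> ring=[9:ND,13:NA,88:NB]

Answer: NC NB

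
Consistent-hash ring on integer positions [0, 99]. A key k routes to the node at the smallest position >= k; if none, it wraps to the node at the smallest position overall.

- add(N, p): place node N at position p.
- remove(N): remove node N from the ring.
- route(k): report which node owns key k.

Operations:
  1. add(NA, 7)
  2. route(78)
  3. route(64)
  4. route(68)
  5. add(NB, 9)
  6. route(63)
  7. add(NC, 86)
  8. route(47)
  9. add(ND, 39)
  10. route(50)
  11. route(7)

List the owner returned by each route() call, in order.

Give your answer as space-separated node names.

Answer: NA NA NA NA NC NC NA

Derivation:
Op 1: add NA@7 -> ring=[7:NA]
Op 2: route key 78: none >= 78, wrap to smallest pos 7 -> NA
Op 3: route key 64: none >= 64, wrap to smallest pos 7 -> NA
Op 4: route key 68: none >= 68, wrap to smallest pos 7 -> NA
Op 5: add NB@9 -> ring=[7:NA,9:NB]
Op 6: route key 63: none >= 63, wrap to smallest pos 7 -> NA
Op 7: add NC@86 -> ring=[7:NA,9:NB,86:NC]
Op 8: route key 47: smallest pos >= 47 is 86 -> NC
Op 9: add ND@39 -> ring=[7:NA,9:NB,39:ND,86:NC]
Op 10: route key 50: smallest pos >= 50 is 86 -> NC
Op 11: route key 7: smallest pos >= 7 is 7 -> NA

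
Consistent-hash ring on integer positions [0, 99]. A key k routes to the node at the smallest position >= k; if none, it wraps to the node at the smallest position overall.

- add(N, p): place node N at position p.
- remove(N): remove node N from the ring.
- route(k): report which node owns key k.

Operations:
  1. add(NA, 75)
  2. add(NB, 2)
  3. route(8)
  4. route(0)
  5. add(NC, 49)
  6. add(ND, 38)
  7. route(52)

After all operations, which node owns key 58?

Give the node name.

Op 1: add NA@75 -> ring=[75:NA]
Op 2: add NB@2 -> ring=[2:NB,75:NA]
Op 3: route key 8: smallest pos >= 8 is 75 -> NA
Op 4: route key 0: smallest pos >= 0 is 2 -> NB
Op 5: add NC@49 -> ring=[2:NB,49:NC,75:NA]
Op 6: add ND@38 -> ring=[2:NB,38:ND,49:NC,75:NA]
Op 7: route key 52: smallest pos >= 52 is 75 -> NA
Final route key 58: smallest pos >= 58 is 75 -> NA

Answer: NA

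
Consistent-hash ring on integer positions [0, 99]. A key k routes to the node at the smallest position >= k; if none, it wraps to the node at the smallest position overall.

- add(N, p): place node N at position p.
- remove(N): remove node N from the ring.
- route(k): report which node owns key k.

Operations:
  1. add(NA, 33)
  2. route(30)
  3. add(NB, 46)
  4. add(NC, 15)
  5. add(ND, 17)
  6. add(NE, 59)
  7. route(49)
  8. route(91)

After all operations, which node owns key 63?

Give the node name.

Answer: NC

Derivation:
Op 1: add NA@33 -> ring=[33:NA]
Op 2: route key 30: smallest pos >= 30 is 33 -> NA
Op 3: add NB@46 -> ring=[33:NA,46:NB]
Op 4: add NC@15 -> ring=[15:NC,33:NA,46:NB]
Op 5: add ND@17 -> ring=[15:NC,17:ND,33:NA,46:NB]
Op 6: add NE@59 -> ring=[15:NC,17:ND,33:NA,46:NB,59:NE]
Op 7: route key 49: smallest pos >= 49 is 59 -> NE
Op 8: route key 91: none >= 91, wrap to smallest pos 15 -> NC
Final route key 63: none >= 63, wrap to smallest pos 15 -> NC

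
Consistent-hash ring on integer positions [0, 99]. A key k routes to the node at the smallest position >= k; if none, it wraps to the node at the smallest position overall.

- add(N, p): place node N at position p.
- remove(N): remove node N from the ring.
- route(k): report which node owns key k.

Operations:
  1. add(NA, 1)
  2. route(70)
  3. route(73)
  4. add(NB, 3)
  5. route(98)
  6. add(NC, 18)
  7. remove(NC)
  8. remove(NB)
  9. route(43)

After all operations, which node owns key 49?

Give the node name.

Answer: NA

Derivation:
Op 1: add NA@1 -> ring=[1:NA]
Op 2: route key 70: none >= 70, wrap to smallest pos 1 -> NA
Op 3: route key 73: none >= 73, wrap to smallest pos 1 -> NA
Op 4: add NB@3 -> ring=[1:NA,3:NB]
Op 5: route key 98: none >= 98, wrap to smallest pos 1 -> NA
Op 6: add NC@18 -> ring=[1:NA,3:NB,18:NC]
Op 7: remove NC -> ring=[1:NA,3:NB]
Op 8: remove NB -> ring=[1:NA]
Op 9: route key 43: none >= 43, wrap to smallest pos 1 -> NA
Final route key 49: none >= 49, wrap to smallest pos 1 -> NA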